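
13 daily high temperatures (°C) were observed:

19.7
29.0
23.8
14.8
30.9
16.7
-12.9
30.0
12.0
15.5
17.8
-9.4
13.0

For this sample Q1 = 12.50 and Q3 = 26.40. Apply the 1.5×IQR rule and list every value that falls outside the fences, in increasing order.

-12.9, -9.4

IQR = Q3 − Q1 = 26.40 − 12.50 = 13.90.
Lower fence = Q1 − 1.5·IQR = 12.50 − 20.85 = -8.35.
Upper fence = Q3 + 1.5·IQR = 26.40 + 20.85 = 47.25.
-12.9 < -8.35 → outlier.
-9.4 < -8.35 → outlier.
All remaining values lie within [-8.35, 47.25].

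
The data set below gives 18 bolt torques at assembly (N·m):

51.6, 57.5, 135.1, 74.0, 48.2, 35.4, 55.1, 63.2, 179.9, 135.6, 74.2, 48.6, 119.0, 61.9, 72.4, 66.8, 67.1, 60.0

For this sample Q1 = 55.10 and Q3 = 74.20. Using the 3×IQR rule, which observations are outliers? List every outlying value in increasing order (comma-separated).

IQR = Q3 − Q1 = 74.20 − 55.10 = 19.10.
Lower fence = Q1 − 3·IQR = 55.10 − 57.30 = -2.20.
Upper fence = Q3 + 3·IQR = 74.20 + 57.30 = 131.50.
135.1 > 131.50 → outlier.
135.6 > 131.50 → outlier.
179.9 > 131.50 → outlier.
All remaining values lie within [-2.20, 131.50].

135.1, 135.6, 179.9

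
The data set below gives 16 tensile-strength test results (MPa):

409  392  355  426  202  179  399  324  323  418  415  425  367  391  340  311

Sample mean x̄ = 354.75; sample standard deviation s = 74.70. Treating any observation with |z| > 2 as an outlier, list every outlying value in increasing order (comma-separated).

Cutoffs at x̄ ± 2s: 354.75 ± 2·74.70 = [205.35, 504.15].
179: z = -2.35, |z| > 2 → outlier.
202: z = -2.04, |z| > 2 → outlier.
Every other value lies within [205.35, 504.15].

179, 202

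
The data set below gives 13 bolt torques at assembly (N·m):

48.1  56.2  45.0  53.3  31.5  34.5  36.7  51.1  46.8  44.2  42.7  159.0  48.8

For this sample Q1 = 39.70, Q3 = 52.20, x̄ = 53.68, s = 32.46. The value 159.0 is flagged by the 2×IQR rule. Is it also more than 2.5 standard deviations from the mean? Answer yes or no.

yes

z = (159.0 − 53.68) / 32.46 = 3.24.
|z| = 3.24 > 2.5.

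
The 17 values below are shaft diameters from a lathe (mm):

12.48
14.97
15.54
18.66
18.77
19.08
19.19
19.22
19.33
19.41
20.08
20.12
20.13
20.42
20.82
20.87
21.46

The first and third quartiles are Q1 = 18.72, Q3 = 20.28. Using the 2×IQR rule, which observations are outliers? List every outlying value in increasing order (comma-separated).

IQR = Q3 − Q1 = 20.28 − 18.72 = 1.56.
Lower fence = Q1 − 2·IQR = 18.72 − 3.12 = 15.60.
Upper fence = Q3 + 2·IQR = 20.28 + 3.12 = 23.40.
12.48 < 15.60 → outlier.
14.97 < 15.60 → outlier.
15.54 < 15.60 → outlier.
All remaining values lie within [15.60, 23.40].

12.48, 14.97, 15.54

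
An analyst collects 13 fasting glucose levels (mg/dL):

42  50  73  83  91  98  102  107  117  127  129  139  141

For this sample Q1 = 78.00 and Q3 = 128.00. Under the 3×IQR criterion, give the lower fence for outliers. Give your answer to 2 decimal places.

IQR = Q3 − Q1 = 128.00 − 78.00 = 50.00.
Lower fence = Q1 − 3·IQR = 78.00 − 150.00 = -72.00.
Upper fence = Q3 + 3·IQR = 128.00 + 150.00 = 278.00.

-72.00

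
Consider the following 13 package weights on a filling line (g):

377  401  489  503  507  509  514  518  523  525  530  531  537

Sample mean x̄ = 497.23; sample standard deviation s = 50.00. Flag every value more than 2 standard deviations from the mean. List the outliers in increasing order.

377

Cutoffs at x̄ ± 2s: 497.23 ± 2·50.00 = [397.23, 597.23].
377: z = -2.40, |z| > 2 → outlier.
Every other value lies within [397.23, 597.23].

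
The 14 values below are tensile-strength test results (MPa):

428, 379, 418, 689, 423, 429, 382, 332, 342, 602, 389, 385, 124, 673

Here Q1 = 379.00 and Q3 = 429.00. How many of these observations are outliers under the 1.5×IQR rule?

4

IQR = 50.00; fences at 379.00 − 75.00 = 304.00 and 429.00 + 75.00 = 504.00.
Outside the cutoffs: 124, 602, 673, 689.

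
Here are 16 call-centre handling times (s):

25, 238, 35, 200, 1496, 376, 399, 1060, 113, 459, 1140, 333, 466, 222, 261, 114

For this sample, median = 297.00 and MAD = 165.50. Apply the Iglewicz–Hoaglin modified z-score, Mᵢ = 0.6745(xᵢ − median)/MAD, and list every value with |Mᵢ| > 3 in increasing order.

1060, 1140, 1496

|Mᵢ| > 3 ⇔ |xᵢ − 297.00| > 3·165.50/0.6745 = 736.10.
So outliers lie outside [-439.10, 1033.10].
1060: M = 3.11 → outlier.
1140: M = 3.44 → outlier.
1496: M = 4.89 → outlier.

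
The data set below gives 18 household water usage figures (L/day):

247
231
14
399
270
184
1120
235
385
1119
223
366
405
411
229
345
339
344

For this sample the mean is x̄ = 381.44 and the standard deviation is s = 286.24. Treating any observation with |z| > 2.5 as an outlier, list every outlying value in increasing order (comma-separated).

Cutoffs at x̄ ± 2.5s: 381.44 ± 2.5·286.24 = [-334.16, 1097.04].
1119: z = 2.58, |z| > 2.5 → outlier.
1120: z = 2.58, |z| > 2.5 → outlier.
Every other value lies within [-334.16, 1097.04].

1119, 1120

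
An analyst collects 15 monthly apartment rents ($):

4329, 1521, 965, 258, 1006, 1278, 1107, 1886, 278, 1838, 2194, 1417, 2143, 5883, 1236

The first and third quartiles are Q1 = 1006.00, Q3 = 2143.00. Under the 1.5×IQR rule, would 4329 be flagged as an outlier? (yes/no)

yes

IQR = Q3 − Q1 = 2143.00 − 1006.00 = 1137.00.
Lower fence = Q1 − 1.5·IQR = 1006.00 − 1705.50 = -699.50.
Upper fence = Q3 + 1.5·IQR = 2143.00 + 1705.50 = 3848.50.
4329 lies above the upper fence.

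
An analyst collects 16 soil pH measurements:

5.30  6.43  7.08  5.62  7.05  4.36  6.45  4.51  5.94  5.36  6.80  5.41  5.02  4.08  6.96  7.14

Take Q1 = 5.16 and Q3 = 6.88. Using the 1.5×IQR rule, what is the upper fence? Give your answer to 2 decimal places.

IQR = Q3 − Q1 = 6.88 − 5.16 = 1.72.
Lower fence = Q1 − 1.5·IQR = 5.16 − 2.58 = 2.58.
Upper fence = Q3 + 1.5·IQR = 6.88 + 2.58 = 9.46.

9.46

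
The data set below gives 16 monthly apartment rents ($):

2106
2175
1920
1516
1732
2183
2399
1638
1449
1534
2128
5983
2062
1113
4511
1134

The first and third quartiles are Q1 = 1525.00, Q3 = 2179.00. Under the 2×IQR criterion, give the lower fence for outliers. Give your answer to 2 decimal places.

IQR = Q3 − Q1 = 2179.00 − 1525.00 = 654.00.
Lower fence = Q1 − 2·IQR = 1525.00 − 1308.00 = 217.00.
Upper fence = Q3 + 2·IQR = 2179.00 + 1308.00 = 3487.00.

217.00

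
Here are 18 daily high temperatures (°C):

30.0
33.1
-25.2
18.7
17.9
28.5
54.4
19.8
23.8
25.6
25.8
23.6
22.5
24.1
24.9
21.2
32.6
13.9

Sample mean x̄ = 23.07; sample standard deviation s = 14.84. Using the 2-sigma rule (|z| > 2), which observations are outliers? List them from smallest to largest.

-25.2, 54.4

Cutoffs at x̄ ± 2s: 23.07 ± 2·14.84 = [-6.61, 52.75].
-25.2: z = -3.25, |z| > 2 → outlier.
54.4: z = 2.11, |z| > 2 → outlier.
Every other value lies within [-6.61, 52.75].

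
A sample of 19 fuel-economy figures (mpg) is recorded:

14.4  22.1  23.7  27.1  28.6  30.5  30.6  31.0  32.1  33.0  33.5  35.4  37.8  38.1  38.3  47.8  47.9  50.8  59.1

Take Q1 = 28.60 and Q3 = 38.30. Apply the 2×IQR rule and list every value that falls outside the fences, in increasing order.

IQR = Q3 − Q1 = 38.30 − 28.60 = 9.70.
Lower fence = Q1 − 2·IQR = 28.60 − 19.40 = 9.20.
Upper fence = Q3 + 2·IQR = 38.30 + 19.40 = 57.70.
59.1 > 57.70 → outlier.
All remaining values lie within [9.20, 57.70].

59.1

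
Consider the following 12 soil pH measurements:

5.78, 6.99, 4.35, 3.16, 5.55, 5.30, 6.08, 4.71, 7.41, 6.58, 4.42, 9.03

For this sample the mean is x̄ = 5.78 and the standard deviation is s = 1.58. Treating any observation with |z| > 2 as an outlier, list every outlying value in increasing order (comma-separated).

Cutoffs at x̄ ± 2s: 5.78 ± 2·1.58 = [2.62, 8.94].
9.03: z = 2.06, |z| > 2 → outlier.
Every other value lies within [2.62, 8.94].

9.03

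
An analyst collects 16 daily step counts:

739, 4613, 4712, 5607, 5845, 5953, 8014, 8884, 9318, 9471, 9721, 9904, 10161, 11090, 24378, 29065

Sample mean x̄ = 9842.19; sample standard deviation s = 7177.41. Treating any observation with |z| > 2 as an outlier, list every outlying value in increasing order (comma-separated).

24378, 29065

Cutoffs at x̄ ± 2s: 9842.19 ± 2·7177.41 = [-4512.63, 24197.01].
24378: z = 2.03, |z| > 2 → outlier.
29065: z = 2.68, |z| > 2 → outlier.
Every other value lies within [-4512.63, 24197.01].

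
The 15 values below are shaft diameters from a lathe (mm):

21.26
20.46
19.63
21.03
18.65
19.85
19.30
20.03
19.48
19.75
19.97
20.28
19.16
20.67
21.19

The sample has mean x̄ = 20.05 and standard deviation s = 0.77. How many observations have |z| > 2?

0

Cutoffs: x̄ ± 2s = [18.51, 21.59].
Every value lies within the cutoffs.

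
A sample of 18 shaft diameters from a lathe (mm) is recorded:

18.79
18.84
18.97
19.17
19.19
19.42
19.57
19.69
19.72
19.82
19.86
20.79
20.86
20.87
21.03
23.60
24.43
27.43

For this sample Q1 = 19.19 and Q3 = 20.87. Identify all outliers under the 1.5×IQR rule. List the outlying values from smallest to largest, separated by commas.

IQR = Q3 − Q1 = 20.87 − 19.19 = 1.68.
Lower fence = Q1 − 1.5·IQR = 19.19 − 2.52 = 16.67.
Upper fence = Q3 + 1.5·IQR = 20.87 + 2.52 = 23.39.
23.60 > 23.39 → outlier.
24.43 > 23.39 → outlier.
27.43 > 23.39 → outlier.
All remaining values lie within [16.67, 23.39].

23.60, 24.43, 27.43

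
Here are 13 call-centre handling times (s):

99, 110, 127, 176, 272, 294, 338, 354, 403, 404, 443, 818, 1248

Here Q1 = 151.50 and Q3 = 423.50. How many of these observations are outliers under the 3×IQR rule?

IQR = 272.00; fences at 151.50 − 816.00 = -664.50 and 423.50 + 816.00 = 1239.50.
Outside the cutoffs: 1248.

1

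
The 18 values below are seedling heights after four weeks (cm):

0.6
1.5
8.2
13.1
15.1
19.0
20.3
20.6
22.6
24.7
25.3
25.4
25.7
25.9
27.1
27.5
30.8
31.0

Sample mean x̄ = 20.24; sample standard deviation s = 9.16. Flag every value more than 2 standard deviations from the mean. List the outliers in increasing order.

0.6, 1.5

Cutoffs at x̄ ± 2s: 20.24 ± 2·9.16 = [1.92, 38.56].
0.6: z = -2.14, |z| > 2 → outlier.
1.5: z = -2.05, |z| > 2 → outlier.
Every other value lies within [1.92, 38.56].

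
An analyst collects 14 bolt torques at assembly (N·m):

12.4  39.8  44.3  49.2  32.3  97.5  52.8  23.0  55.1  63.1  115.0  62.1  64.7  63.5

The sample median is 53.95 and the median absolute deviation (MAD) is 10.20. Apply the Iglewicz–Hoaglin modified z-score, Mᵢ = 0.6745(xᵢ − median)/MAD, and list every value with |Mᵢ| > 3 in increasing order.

|Mᵢ| > 3 ⇔ |xᵢ − 53.95| > 3·10.20/0.6745 = 45.37.
So outliers lie outside [8.58, 99.32].
115.0: M = 4.04 → outlier.

115.0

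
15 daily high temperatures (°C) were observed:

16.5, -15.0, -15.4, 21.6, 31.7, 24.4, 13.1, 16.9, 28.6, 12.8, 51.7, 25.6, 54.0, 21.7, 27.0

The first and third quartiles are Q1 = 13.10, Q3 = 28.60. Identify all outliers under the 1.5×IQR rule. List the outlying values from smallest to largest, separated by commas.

IQR = Q3 − Q1 = 28.60 − 13.10 = 15.50.
Lower fence = Q1 − 1.5·IQR = 13.10 − 23.25 = -10.15.
Upper fence = Q3 + 1.5·IQR = 28.60 + 23.25 = 51.85.
-15.4 < -10.15 → outlier.
-15.0 < -10.15 → outlier.
54.0 > 51.85 → outlier.
All remaining values lie within [-10.15, 51.85].

-15.4, -15.0, 54.0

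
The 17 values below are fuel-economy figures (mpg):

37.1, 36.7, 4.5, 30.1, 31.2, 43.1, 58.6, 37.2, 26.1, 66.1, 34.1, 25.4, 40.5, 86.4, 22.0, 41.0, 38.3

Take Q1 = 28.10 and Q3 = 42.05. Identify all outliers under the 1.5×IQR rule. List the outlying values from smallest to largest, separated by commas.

IQR = Q3 − Q1 = 42.05 − 28.10 = 13.95.
Lower fence = Q1 − 1.5·IQR = 28.10 − 20.925 = 7.175.
Upper fence = Q3 + 1.5·IQR = 42.05 + 20.925 = 62.975.
4.5 < 7.175 → outlier.
66.1 > 62.975 → outlier.
86.4 > 62.975 → outlier.
All remaining values lie within [7.175, 62.975].

4.5, 66.1, 86.4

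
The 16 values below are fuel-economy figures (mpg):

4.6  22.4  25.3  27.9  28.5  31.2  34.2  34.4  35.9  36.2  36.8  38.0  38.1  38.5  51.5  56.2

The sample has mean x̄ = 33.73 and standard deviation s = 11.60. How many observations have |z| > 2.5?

1

Cutoffs: x̄ ± 2.5s = [4.73, 62.73].
Outside the cutoffs: 4.6.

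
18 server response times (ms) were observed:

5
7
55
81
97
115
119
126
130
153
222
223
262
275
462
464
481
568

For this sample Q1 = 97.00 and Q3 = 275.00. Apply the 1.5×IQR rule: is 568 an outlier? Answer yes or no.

yes

IQR = Q3 − Q1 = 275.00 − 97.00 = 178.00.
Lower fence = Q1 − 1.5·IQR = 97.00 − 267.00 = -170.00.
Upper fence = Q3 + 1.5·IQR = 275.00 + 267.00 = 542.00.
568 lies above the upper fence.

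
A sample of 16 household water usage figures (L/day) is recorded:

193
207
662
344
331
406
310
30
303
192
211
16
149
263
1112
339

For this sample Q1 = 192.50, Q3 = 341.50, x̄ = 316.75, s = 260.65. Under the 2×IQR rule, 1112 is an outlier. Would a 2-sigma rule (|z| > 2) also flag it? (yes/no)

yes

z = (1112 − 316.75) / 260.65 = 3.05.
|z| = 3.05 > 2.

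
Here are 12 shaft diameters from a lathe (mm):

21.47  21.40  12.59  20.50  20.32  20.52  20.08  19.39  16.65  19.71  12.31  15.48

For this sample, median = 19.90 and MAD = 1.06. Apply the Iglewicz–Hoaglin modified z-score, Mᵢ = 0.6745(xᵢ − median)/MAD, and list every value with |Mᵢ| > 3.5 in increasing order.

|Mᵢ| > 3.5 ⇔ |xᵢ − 19.90| > 3.5·1.06/0.6745 = 5.50.
So outliers lie outside [14.40, 25.40].
12.31: M = -4.83 → outlier.
12.59: M = -4.65 → outlier.

12.31, 12.59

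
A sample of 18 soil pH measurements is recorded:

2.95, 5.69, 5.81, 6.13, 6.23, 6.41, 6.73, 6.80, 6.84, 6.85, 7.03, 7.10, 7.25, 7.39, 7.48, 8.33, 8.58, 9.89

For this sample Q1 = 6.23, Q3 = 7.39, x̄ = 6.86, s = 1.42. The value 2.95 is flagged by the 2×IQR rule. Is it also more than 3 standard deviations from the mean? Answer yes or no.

z = (2.95 − 6.86) / 1.42 = -2.75.
|z| = 2.75 ≤ 3.

no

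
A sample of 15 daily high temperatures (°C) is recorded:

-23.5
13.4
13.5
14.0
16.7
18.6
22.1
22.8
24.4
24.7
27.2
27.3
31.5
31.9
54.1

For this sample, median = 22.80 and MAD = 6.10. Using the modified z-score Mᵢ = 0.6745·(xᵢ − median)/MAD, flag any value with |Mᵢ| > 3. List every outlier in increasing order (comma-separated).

|Mᵢ| > 3 ⇔ |xᵢ − 22.80| > 3·6.10/0.6745 = 27.13.
So outliers lie outside [-4.33, 49.93].
-23.5: M = -5.12 → outlier.
54.1: M = 3.46 → outlier.

-23.5, 54.1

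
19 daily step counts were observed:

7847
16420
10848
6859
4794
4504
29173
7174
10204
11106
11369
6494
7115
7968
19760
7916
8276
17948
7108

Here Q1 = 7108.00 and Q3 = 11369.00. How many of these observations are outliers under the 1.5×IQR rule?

3

IQR = 4261.00; fences at 7108.00 − 6391.50 = 716.50 and 11369.00 + 6391.50 = 17760.50.
Outside the cutoffs: 17948, 19760, 29173.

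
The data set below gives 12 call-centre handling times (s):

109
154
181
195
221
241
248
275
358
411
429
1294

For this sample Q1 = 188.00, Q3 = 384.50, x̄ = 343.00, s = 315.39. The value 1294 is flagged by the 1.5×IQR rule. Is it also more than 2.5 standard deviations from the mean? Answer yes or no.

z = (1294 − 343.00) / 315.39 = 3.02.
|z| = 3.02 > 2.5.

yes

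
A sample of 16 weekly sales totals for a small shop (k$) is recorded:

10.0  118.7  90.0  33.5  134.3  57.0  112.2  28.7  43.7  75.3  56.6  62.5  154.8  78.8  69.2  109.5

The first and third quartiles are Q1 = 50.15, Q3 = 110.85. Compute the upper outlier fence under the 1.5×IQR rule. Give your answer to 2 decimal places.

201.90

IQR = Q3 − Q1 = 110.85 − 50.15 = 60.70.
Lower fence = Q1 − 1.5·IQR = 50.15 − 91.05 = -40.90.
Upper fence = Q3 + 1.5·IQR = 110.85 + 91.05 = 201.90.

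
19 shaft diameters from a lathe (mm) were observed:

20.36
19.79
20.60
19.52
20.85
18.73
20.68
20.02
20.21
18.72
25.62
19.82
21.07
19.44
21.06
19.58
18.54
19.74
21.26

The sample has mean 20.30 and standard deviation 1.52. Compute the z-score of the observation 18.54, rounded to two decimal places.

z = (18.54 − 20.30) / 1.52 = -1.16.

-1.16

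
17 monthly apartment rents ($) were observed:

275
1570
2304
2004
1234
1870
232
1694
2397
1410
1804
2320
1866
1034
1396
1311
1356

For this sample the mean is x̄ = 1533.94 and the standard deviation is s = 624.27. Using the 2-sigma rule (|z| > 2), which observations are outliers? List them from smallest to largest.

232, 275

Cutoffs at x̄ ± 2s: 1533.94 ± 2·624.27 = [285.40, 2782.48].
232: z = -2.09, |z| > 2 → outlier.
275: z = -2.02, |z| > 2 → outlier.
Every other value lies within [285.40, 2782.48].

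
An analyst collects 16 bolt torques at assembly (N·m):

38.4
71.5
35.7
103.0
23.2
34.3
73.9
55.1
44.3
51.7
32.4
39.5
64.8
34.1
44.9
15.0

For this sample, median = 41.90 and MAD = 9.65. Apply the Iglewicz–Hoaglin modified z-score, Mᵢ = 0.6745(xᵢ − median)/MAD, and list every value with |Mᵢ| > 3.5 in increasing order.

103.0

|Mᵢ| > 3.5 ⇔ |xᵢ − 41.90| > 3.5·9.65/0.6745 = 50.07.
So outliers lie outside [-8.17, 91.97].
103.0: M = 4.27 → outlier.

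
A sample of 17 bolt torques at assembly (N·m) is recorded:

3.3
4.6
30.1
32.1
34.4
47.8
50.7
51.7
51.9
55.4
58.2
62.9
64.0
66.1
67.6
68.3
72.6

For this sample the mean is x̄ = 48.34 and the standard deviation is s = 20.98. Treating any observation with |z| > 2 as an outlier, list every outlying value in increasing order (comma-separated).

3.3, 4.6

Cutoffs at x̄ ± 2s: 48.34 ± 2·20.98 = [6.38, 90.30].
3.3: z = -2.15, |z| > 2 → outlier.
4.6: z = -2.08, |z| > 2 → outlier.
Every other value lies within [6.38, 90.30].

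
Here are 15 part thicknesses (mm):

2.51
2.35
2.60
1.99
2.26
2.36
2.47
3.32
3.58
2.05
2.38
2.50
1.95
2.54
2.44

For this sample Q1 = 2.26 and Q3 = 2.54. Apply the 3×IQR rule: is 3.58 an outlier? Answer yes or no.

IQR = Q3 − Q1 = 2.54 − 2.26 = 0.28.
Lower fence = Q1 − 3·IQR = 2.26 − 0.84 = 1.42.
Upper fence = Q3 + 3·IQR = 2.54 + 0.84 = 3.38.
3.58 lies above the upper fence.

yes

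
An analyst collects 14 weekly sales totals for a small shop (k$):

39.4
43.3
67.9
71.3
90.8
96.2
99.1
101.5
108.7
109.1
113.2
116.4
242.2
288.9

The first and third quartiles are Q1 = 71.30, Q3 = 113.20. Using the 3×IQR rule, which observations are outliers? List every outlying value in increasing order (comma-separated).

IQR = Q3 − Q1 = 113.20 − 71.30 = 41.90.
Lower fence = Q1 − 3·IQR = 71.30 − 125.70 = -54.40.
Upper fence = Q3 + 3·IQR = 113.20 + 125.70 = 238.90.
242.2 > 238.90 → outlier.
288.9 > 238.90 → outlier.
All remaining values lie within [-54.40, 238.90].

242.2, 288.9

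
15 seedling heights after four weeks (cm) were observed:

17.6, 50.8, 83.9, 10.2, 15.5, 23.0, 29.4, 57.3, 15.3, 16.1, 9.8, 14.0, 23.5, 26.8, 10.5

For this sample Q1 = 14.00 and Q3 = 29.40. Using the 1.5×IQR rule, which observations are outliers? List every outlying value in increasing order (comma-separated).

IQR = Q3 − Q1 = 29.40 − 14.00 = 15.40.
Lower fence = Q1 − 1.5·IQR = 14.00 − 23.10 = -9.10.
Upper fence = Q3 + 1.5·IQR = 29.40 + 23.10 = 52.50.
57.3 > 52.50 → outlier.
83.9 > 52.50 → outlier.
All remaining values lie within [-9.10, 52.50].

57.3, 83.9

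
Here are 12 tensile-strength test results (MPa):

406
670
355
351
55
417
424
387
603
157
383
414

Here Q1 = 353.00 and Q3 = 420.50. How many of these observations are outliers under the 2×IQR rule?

IQR = 67.50; fences at 353.00 − 135.00 = 218.00 and 420.50 + 135.00 = 555.50.
Outside the cutoffs: 55, 157, 603, 670.

4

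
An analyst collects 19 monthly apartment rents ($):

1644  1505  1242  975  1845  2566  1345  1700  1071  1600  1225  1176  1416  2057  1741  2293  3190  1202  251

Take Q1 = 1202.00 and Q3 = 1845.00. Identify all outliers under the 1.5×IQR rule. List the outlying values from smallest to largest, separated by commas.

3190

IQR = Q3 − Q1 = 1845.00 − 1202.00 = 643.00.
Lower fence = Q1 − 1.5·IQR = 1202.00 − 964.50 = 237.50.
Upper fence = Q3 + 1.5·IQR = 1845.00 + 964.50 = 2809.50.
3190 > 2809.50 → outlier.
All remaining values lie within [237.50, 2809.50].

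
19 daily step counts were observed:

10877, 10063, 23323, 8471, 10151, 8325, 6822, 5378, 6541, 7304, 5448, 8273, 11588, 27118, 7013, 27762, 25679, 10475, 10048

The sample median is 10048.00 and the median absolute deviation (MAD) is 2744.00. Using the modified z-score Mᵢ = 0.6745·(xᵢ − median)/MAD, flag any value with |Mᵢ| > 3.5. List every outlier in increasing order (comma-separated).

25679, 27118, 27762

|Mᵢ| > 3.5 ⇔ |xᵢ − 10048.00| > 3.5·2744.00/0.6745 = 14238.70.
So outliers lie outside [-4190.70, 24286.70].
25679: M = 3.84 → outlier.
27118: M = 4.20 → outlier.
27762: M = 4.35 → outlier.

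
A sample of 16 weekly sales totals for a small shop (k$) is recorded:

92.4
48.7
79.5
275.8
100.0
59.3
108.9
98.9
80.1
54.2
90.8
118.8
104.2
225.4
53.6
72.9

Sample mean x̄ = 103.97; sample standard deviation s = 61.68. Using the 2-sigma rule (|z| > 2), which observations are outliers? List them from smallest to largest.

275.8

Cutoffs at x̄ ± 2s: 103.97 ± 2·61.68 = [-19.39, 227.33].
275.8: z = 2.79, |z| > 2 → outlier.
Every other value lies within [-19.39, 227.33].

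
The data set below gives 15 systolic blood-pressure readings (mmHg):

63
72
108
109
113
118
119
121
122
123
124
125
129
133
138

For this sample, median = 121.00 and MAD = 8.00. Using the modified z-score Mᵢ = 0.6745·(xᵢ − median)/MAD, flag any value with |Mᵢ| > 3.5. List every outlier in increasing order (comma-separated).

63, 72

|Mᵢ| > 3.5 ⇔ |xᵢ − 121.00| > 3.5·8.00/0.6745 = 41.51.
So outliers lie outside [79.49, 162.51].
63: M = -4.89 → outlier.
72: M = -4.13 → outlier.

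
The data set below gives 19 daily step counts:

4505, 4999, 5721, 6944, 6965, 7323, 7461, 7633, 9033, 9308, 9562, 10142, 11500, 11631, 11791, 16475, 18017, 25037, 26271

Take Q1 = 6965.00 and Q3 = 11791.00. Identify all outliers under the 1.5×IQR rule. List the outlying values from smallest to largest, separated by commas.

IQR = Q3 − Q1 = 11791.00 − 6965.00 = 4826.00.
Lower fence = Q1 − 1.5·IQR = 6965.00 − 7239.00 = -274.00.
Upper fence = Q3 + 1.5·IQR = 11791.00 + 7239.00 = 19030.00.
25037 > 19030.00 → outlier.
26271 > 19030.00 → outlier.
All remaining values lie within [-274.00, 19030.00].

25037, 26271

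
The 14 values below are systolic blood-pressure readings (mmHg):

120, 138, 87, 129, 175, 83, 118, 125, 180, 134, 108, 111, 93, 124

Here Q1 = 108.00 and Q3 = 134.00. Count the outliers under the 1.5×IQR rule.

IQR = 26.00; fences at 108.00 − 39.00 = 69.00 and 134.00 + 39.00 = 173.00.
Outside the cutoffs: 175, 180.

2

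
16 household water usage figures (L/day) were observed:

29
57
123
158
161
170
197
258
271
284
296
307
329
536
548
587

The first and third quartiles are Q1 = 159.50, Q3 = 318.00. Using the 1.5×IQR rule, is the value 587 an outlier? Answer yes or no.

IQR = Q3 − Q1 = 318.00 − 159.50 = 158.50.
Lower fence = Q1 − 1.5·IQR = 159.50 − 237.75 = -78.25.
Upper fence = Q3 + 1.5·IQR = 318.00 + 237.75 = 555.75.
587 lies above the upper fence.

yes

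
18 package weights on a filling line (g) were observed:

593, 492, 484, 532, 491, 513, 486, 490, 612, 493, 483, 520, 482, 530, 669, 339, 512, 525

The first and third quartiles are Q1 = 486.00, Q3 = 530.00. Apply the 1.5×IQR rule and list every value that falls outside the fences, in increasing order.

IQR = Q3 − Q1 = 530.00 − 486.00 = 44.00.
Lower fence = Q1 − 1.5·IQR = 486.00 − 66.00 = 420.00.
Upper fence = Q3 + 1.5·IQR = 530.00 + 66.00 = 596.00.
339 < 420.00 → outlier.
612 > 596.00 → outlier.
669 > 596.00 → outlier.
All remaining values lie within [420.00, 596.00].

339, 612, 669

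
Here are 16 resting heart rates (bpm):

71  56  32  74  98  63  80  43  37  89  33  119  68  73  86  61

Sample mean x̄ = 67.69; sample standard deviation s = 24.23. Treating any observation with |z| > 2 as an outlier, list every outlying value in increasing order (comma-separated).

119

Cutoffs at x̄ ± 2s: 67.69 ± 2·24.23 = [19.23, 116.15].
119: z = 2.12, |z| > 2 → outlier.
Every other value lies within [19.23, 116.15].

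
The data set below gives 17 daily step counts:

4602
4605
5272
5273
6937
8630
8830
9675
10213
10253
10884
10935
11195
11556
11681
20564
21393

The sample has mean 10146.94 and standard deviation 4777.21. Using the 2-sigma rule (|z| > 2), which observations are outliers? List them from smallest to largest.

20564, 21393

Cutoffs at x̄ ± 2s: 10146.94 ± 2·4777.21 = [592.52, 19701.36].
20564: z = 2.18, |z| > 2 → outlier.
21393: z = 2.35, |z| > 2 → outlier.
Every other value lies within [592.52, 19701.36].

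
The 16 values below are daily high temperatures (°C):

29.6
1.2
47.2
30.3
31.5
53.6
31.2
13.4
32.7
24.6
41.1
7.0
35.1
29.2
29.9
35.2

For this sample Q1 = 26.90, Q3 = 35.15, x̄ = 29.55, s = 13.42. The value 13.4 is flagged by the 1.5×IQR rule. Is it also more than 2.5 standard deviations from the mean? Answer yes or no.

z = (13.4 − 29.55) / 13.42 = -1.20.
|z| = 1.20 ≤ 2.5.

no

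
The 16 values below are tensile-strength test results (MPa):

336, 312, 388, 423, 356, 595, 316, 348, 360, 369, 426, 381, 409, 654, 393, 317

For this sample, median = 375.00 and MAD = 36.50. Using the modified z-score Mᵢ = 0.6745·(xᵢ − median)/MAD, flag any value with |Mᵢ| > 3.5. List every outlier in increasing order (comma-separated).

|Mᵢ| > 3.5 ⇔ |xᵢ − 375.00| > 3.5·36.50/0.6745 = 189.40.
So outliers lie outside [185.60, 564.40].
595: M = 4.07 → outlier.
654: M = 5.16 → outlier.

595, 654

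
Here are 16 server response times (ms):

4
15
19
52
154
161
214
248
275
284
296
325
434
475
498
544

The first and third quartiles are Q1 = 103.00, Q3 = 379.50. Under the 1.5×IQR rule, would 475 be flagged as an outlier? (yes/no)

IQR = Q3 − Q1 = 379.50 − 103.00 = 276.50.
Lower fence = Q1 − 1.5·IQR = 103.00 − 414.75 = -311.75.
Upper fence = Q3 + 1.5·IQR = 379.50 + 414.75 = 794.25.
475 lies within [-311.75, 794.25].

no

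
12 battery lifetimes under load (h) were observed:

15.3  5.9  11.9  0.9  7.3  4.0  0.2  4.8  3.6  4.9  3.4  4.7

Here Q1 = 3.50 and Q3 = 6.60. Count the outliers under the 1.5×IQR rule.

IQR = 3.10; fences at 3.50 − 4.65 = -1.15 and 6.60 + 4.65 = 11.25.
Outside the cutoffs: 11.9, 15.3.

2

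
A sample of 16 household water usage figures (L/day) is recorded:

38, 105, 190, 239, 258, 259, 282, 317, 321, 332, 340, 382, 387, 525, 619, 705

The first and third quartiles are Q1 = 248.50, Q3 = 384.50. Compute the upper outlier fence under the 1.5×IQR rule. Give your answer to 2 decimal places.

IQR = Q3 − Q1 = 384.50 − 248.50 = 136.00.
Lower fence = Q1 − 1.5·IQR = 248.50 − 204.00 = 44.50.
Upper fence = Q3 + 1.5·IQR = 384.50 + 204.00 = 588.50.

588.50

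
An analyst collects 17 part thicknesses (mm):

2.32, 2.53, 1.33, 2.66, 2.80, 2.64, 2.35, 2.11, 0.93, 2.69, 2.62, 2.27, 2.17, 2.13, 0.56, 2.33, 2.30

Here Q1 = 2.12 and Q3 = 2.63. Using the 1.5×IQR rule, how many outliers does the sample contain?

3

IQR = 0.51; fences at 2.12 − 0.765 = 1.355 and 2.63 + 0.765 = 3.395.
Outside the cutoffs: 0.56, 0.93, 1.33.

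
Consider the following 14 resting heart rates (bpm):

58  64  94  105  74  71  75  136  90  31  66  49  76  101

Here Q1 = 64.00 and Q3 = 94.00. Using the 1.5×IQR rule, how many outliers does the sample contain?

IQR = 30.00; fences at 64.00 − 45.00 = 19.00 and 94.00 + 45.00 = 139.00.
Every value lies within the cutoffs.

0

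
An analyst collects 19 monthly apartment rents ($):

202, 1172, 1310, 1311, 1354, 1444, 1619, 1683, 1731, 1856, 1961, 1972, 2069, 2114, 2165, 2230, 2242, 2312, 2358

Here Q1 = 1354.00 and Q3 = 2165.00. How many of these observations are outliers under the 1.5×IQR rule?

0

IQR = 811.00; fences at 1354.00 − 1216.50 = 137.50 and 2165.00 + 1216.50 = 3381.50.
Every value lies within the cutoffs.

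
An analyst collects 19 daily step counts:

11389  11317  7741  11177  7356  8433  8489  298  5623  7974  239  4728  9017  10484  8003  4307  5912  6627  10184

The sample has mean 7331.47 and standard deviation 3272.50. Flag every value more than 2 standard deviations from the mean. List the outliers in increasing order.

239, 298

Cutoffs at x̄ ± 2s: 7331.47 ± 2·3272.50 = [786.47, 13876.47].
239: z = -2.17, |z| > 2 → outlier.
298: z = -2.15, |z| > 2 → outlier.
Every other value lies within [786.47, 13876.47].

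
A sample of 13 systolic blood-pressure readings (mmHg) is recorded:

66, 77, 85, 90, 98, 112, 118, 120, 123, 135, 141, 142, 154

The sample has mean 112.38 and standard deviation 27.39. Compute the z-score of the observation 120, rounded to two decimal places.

0.28

z = (120 − 112.38) / 27.39 = 0.28.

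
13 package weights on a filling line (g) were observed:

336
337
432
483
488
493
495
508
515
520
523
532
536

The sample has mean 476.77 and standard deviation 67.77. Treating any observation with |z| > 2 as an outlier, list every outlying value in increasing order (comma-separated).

336, 337

Cutoffs at x̄ ± 2s: 476.77 ± 2·67.77 = [341.23, 612.31].
336: z = -2.08, |z| > 2 → outlier.
337: z = -2.06, |z| > 2 → outlier.
Every other value lies within [341.23, 612.31].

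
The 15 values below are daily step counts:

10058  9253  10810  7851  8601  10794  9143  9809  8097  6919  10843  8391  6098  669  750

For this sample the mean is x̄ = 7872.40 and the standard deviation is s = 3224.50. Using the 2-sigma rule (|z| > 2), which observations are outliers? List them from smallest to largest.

Cutoffs at x̄ ± 2s: 7872.40 ± 2·3224.50 = [1423.40, 14321.40].
669: z = -2.23, |z| > 2 → outlier.
750: z = -2.21, |z| > 2 → outlier.
Every other value lies within [1423.40, 14321.40].

669, 750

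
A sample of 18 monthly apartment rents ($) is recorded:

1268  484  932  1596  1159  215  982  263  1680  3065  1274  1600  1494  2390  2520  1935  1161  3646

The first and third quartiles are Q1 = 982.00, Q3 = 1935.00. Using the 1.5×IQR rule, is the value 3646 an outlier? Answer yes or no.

yes

IQR = Q3 − Q1 = 1935.00 − 982.00 = 953.00.
Lower fence = Q1 − 1.5·IQR = 982.00 − 1429.50 = -447.50.
Upper fence = Q3 + 1.5·IQR = 1935.00 + 1429.50 = 3364.50.
3646 lies above the upper fence.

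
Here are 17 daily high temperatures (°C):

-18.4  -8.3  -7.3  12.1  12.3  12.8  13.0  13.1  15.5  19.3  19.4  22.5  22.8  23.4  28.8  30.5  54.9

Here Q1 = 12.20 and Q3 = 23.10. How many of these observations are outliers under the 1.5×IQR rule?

IQR = 10.90; fences at 12.20 − 16.35 = -4.15 and 23.10 + 16.35 = 39.45.
Outside the cutoffs: -18.4, -8.3, -7.3, 54.9.

4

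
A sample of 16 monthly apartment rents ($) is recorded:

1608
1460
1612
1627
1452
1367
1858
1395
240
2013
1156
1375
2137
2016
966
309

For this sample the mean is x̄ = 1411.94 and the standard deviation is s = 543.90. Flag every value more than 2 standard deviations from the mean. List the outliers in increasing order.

240, 309

Cutoffs at x̄ ± 2s: 1411.94 ± 2·543.90 = [324.14, 2499.74].
240: z = -2.15, |z| > 2 → outlier.
309: z = -2.03, |z| > 2 → outlier.
Every other value lies within [324.14, 2499.74].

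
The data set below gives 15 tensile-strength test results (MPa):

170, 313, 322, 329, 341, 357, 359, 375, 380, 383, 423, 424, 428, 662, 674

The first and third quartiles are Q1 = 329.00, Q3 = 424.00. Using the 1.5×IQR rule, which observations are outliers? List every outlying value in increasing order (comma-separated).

170, 662, 674

IQR = Q3 − Q1 = 424.00 − 329.00 = 95.00.
Lower fence = Q1 − 1.5·IQR = 329.00 − 142.50 = 186.50.
Upper fence = Q3 + 1.5·IQR = 424.00 + 142.50 = 566.50.
170 < 186.50 → outlier.
662 > 566.50 → outlier.
674 > 566.50 → outlier.
All remaining values lie within [186.50, 566.50].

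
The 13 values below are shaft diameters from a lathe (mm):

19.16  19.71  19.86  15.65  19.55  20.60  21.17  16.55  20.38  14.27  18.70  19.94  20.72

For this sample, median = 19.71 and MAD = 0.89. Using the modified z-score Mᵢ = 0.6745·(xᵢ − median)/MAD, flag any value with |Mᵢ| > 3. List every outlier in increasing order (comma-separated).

|Mᵢ| > 3 ⇔ |xᵢ − 19.71| > 3·0.89/0.6745 = 3.96.
So outliers lie outside [15.75, 23.67].
14.27: M = -4.12 → outlier.
15.65: M = -3.08 → outlier.

14.27, 15.65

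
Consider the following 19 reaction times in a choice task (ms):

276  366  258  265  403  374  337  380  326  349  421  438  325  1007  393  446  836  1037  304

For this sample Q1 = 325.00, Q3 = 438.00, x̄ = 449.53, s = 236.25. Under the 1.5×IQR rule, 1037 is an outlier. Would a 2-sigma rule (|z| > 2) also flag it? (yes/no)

yes

z = (1037 − 449.53) / 236.25 = 2.49.
|z| = 2.49 > 2.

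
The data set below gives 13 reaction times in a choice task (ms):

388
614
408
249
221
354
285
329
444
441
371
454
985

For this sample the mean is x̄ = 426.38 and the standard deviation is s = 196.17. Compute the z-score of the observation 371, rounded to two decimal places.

z = (371 − 426.38) / 196.17 = -0.28.

-0.28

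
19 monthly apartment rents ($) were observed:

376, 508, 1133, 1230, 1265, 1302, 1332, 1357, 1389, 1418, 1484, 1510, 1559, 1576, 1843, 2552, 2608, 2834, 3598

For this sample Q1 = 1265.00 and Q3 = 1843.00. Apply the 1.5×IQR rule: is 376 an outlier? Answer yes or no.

IQR = Q3 − Q1 = 1843.00 − 1265.00 = 578.00.
Lower fence = Q1 − 1.5·IQR = 1265.00 − 867.00 = 398.00.
Upper fence = Q3 + 1.5·IQR = 1843.00 + 867.00 = 2710.00.
376 lies below the lower fence.

yes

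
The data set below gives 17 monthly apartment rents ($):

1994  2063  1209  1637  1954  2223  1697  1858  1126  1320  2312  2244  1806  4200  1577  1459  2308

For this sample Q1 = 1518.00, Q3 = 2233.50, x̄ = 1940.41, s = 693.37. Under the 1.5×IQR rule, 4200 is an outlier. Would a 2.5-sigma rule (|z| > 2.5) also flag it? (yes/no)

yes

z = (4200 − 1940.41) / 693.37 = 3.26.
|z| = 3.26 > 2.5.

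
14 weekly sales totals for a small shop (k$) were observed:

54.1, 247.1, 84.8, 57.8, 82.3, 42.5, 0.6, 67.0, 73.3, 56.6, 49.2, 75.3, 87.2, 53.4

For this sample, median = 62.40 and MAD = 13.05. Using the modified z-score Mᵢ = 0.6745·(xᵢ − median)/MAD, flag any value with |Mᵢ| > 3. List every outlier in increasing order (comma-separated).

0.6, 247.1

|Mᵢ| > 3 ⇔ |xᵢ − 62.40| > 3·13.05/0.6745 = 58.04.
So outliers lie outside [4.36, 120.44].
0.6: M = -3.19 → outlier.
247.1: M = 9.55 → outlier.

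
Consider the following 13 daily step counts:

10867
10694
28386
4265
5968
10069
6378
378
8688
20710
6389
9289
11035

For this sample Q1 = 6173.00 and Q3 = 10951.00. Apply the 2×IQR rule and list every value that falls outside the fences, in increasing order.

20710, 28386

IQR = Q3 − Q1 = 10951.00 − 6173.00 = 4778.00.
Lower fence = Q1 − 2·IQR = 6173.00 − 9556.00 = -3383.00.
Upper fence = Q3 + 2·IQR = 10951.00 + 9556.00 = 20507.00.
20710 > 20507.00 → outlier.
28386 > 20507.00 → outlier.
All remaining values lie within [-3383.00, 20507.00].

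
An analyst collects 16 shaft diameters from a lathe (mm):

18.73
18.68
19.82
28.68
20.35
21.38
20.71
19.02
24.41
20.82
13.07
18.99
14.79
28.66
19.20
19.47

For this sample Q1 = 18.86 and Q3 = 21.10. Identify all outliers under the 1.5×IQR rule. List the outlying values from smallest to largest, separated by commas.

13.07, 14.79, 28.66, 28.68

IQR = Q3 − Q1 = 21.10 − 18.86 = 2.24.
Lower fence = Q1 − 1.5·IQR = 18.86 − 3.36 = 15.50.
Upper fence = Q3 + 1.5·IQR = 21.10 + 3.36 = 24.46.
13.07 < 15.50 → outlier.
14.79 < 15.50 → outlier.
28.66 > 24.46 → outlier.
28.68 > 24.46 → outlier.
All remaining values lie within [15.50, 24.46].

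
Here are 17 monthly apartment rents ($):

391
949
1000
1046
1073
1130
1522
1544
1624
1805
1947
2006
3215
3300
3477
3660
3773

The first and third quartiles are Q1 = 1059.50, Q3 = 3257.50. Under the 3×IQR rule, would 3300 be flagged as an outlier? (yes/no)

no

IQR = Q3 − Q1 = 3257.50 − 1059.50 = 2198.00.
Lower fence = Q1 − 3·IQR = 1059.50 − 6594.00 = -5534.50.
Upper fence = Q3 + 3·IQR = 3257.50 + 6594.00 = 9851.50.
3300 lies within [-5534.50, 9851.50].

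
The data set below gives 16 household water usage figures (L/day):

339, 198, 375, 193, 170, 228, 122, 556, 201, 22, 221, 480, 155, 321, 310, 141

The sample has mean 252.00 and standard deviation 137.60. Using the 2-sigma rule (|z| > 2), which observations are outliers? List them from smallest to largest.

556

Cutoffs at x̄ ± 2s: 252.00 ± 2·137.60 = [-23.20, 527.20].
556: z = 2.21, |z| > 2 → outlier.
Every other value lies within [-23.20, 527.20].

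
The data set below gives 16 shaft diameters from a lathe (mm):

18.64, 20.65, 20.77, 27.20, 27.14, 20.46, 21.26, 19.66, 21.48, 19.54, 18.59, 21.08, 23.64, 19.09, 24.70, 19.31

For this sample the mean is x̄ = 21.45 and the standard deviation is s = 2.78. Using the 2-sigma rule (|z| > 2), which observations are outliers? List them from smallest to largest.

Cutoffs at x̄ ± 2s: 21.45 ± 2·2.78 = [15.89, 27.01].
27.14: z = 2.05, |z| > 2 → outlier.
27.20: z = 2.07, |z| > 2 → outlier.
Every other value lies within [15.89, 27.01].

27.14, 27.20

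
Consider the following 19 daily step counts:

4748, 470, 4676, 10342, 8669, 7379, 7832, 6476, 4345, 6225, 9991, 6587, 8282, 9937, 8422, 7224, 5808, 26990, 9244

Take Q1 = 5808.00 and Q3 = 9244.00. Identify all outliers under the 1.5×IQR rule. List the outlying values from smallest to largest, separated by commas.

IQR = Q3 − Q1 = 9244.00 − 5808.00 = 3436.00.
Lower fence = Q1 − 1.5·IQR = 5808.00 − 5154.00 = 654.00.
Upper fence = Q3 + 1.5·IQR = 9244.00 + 5154.00 = 14398.00.
470 < 654.00 → outlier.
26990 > 14398.00 → outlier.
All remaining values lie within [654.00, 14398.00].

470, 26990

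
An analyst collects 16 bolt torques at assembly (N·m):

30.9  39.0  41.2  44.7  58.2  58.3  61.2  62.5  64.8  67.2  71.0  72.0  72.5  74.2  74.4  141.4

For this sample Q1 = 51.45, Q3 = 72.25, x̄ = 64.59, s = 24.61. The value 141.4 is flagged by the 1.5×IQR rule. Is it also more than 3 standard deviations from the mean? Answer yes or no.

z = (141.4 − 64.59) / 24.61 = 3.12.
|z| = 3.12 > 3.

yes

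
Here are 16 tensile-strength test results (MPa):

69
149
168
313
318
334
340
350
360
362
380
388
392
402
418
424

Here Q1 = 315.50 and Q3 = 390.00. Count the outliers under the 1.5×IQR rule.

3

IQR = 74.50; fences at 315.50 − 111.75 = 203.75 and 390.00 + 111.75 = 501.75.
Outside the cutoffs: 69, 149, 168.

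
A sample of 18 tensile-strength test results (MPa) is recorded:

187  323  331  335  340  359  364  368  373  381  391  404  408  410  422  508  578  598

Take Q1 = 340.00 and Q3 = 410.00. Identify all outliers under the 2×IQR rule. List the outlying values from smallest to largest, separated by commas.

IQR = Q3 − Q1 = 410.00 − 340.00 = 70.00.
Lower fence = Q1 − 2·IQR = 340.00 − 140.00 = 200.00.
Upper fence = Q3 + 2·IQR = 410.00 + 140.00 = 550.00.
187 < 200.00 → outlier.
578 > 550.00 → outlier.
598 > 550.00 → outlier.
All remaining values lie within [200.00, 550.00].

187, 578, 598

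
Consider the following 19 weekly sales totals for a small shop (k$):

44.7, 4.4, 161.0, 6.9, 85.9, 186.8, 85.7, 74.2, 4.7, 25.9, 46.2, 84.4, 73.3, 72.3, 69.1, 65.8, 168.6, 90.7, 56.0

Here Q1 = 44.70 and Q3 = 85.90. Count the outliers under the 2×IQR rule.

2

IQR = 41.20; fences at 44.70 − 82.40 = -37.70 and 85.90 + 82.40 = 168.30.
Outside the cutoffs: 168.6, 186.8.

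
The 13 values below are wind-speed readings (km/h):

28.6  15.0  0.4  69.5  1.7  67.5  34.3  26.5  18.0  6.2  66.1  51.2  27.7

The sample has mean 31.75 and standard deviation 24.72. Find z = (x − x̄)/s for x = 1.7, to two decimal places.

z = (1.7 − 31.75) / 24.72 = -1.22.

-1.22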